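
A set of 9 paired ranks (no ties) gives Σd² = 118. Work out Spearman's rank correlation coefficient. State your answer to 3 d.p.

ρ = 1 − 6Σd² / [n(n²−1)] = 1 − 6×118 / (9×80)
  = 1 − 708/720 = 1 − 0.9833 ≈ 0.017

0.017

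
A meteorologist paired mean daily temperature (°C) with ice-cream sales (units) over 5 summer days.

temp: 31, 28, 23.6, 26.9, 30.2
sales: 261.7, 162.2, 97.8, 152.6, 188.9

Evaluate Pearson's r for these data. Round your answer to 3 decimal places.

0.933

n = 5, Σx = 139.7, Σy = 863.2, Σx² = 3937.61, Σy² = 163330.54, Σxy = 24772.1
nΣxy − ΣxΣy = 123860.5 − 120589.04 = 3271.46
nΣx² − (Σx)² = 19688.05 − 19516.09 = 171.96; nΣy² − (Σy)² = 816652.7 − 745114.24 = 71538.46
r = 3271.46 / √(171.96 × 71538.46) = 3271.46 / 3507.3856 ≈ 0.933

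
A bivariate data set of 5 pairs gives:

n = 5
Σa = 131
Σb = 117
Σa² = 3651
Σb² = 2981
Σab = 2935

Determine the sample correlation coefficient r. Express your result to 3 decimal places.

r = (nΣab − ΣaΣb) / √[(nΣa² − (Σa)²)(nΣb² − (Σb)²)]
Numerator: 5×2935 − 131×117 = -652
Denominator: √[(18255 − 17161)(14905 − 13689)] = √[1094 × 1216] = 1153.3881
r = -652 / 1153.3881 ≈ -0.565

-0.565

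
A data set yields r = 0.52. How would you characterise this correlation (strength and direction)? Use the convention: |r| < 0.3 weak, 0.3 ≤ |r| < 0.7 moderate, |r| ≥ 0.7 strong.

r = 0.52 > 0 so the relationship is positive.
|r| = 0.52, which falls in the moderate range.

moderate positive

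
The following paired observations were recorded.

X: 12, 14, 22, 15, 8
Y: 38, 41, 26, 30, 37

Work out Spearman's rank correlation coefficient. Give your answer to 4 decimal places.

Rank X: 2, 3, 5, 4, 1
Rank Y: 4, 5, 1, 2, 3
d = rank(X) − rank(Y): -2, -2, 4, 2, -2; Σd² = 32
ρ = 1 − 6Σd² / [n(n²−1)] = 1 − 6×32 / (5×24) = 1 − 192/120 ≈ -0.6000

-0.6000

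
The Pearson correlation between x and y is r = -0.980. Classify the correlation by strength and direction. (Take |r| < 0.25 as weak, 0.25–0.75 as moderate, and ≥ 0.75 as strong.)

strong negative

r = -0.980 < 0 so the relationship is negative.
|r| = 0.980, which falls in the strong range.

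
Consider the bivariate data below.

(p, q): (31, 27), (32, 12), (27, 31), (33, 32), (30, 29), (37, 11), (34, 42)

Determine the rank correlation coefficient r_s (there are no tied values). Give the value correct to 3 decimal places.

-0.107

Rank p: 3, 4, 1, 5, 2, 7, 6
Rank q: 3, 2, 5, 6, 4, 1, 7
d = rank(p) − rank(q): 0, 2, -4, -1, -2, 6, -1; Σd² = 62
ρ = 1 − 6Σd² / [n(n²−1)] = 1 − 6×62 / (7×48) = 1 − 372/336 ≈ -0.107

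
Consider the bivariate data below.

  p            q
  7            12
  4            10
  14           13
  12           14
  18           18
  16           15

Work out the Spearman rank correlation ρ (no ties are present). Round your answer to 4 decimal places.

Rank p: 2, 1, 4, 3, 6, 5
Rank q: 2, 1, 3, 4, 6, 5
d = rank(p) − rank(q): 0, 0, 1, -1, 0, 0; Σd² = 2
ρ = 1 − 6Σd² / [n(n²−1)] = 1 − 6×2 / (6×35) = 1 − 12/210 ≈ 0.9429

0.9429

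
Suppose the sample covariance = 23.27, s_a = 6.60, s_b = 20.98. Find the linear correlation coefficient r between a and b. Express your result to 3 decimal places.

r = Cov(a,b) / (s_a · s_b) = 23.27 / (6.60 × 20.98)
  = 23.27 / 138.4680 ≈ 0.168

0.168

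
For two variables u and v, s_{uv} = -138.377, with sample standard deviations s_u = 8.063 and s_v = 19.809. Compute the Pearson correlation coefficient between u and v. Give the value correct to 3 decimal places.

-0.866

r = Cov(u,v) / (s_u · s_v) = -138.377 / (8.063 × 19.809)
  = -138.377 / 159.7200 ≈ -0.866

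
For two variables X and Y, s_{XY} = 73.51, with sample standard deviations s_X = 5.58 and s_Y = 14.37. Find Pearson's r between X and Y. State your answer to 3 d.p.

r = Cov(X,Y) / (s_X · s_Y) = 73.51 / (5.58 × 14.37)
  = 73.51 / 80.1846 ≈ 0.917

0.917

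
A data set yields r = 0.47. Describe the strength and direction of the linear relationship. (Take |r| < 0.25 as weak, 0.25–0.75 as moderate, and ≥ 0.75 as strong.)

moderate positive

r = 0.47 > 0 so the relationship is positive.
|r| = 0.47, which falls in the moderate range.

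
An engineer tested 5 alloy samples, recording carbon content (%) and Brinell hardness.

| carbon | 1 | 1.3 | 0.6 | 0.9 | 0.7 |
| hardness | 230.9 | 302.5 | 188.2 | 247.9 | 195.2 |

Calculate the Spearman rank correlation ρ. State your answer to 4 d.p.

0.9000

Rank carbon: 4, 5, 1, 3, 2
Rank hardness: 3, 5, 1, 4, 2
d = rank(carbon) − rank(hardness): 1, 0, 0, -1, 0; Σd² = 2
ρ = 1 − 6Σd² / [n(n²−1)] = 1 − 6×2 / (5×24) = 1 − 12/120 ≈ 0.9000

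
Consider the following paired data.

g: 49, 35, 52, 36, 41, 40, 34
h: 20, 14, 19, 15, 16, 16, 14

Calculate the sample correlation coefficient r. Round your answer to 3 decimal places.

0.965

n = 7, Σg = 287, Σh = 114, Σg² = 12063, Σh² = 1890, Σgh = 4770
nΣgh − ΣgΣh = 33390 − 32718 = 672
nΣg² − (Σg)² = 84441 − 82369 = 2072; nΣh² − (Σh)² = 13230 − 12996 = 234
r = 672 / √(2072 × 234) = 672 / 696.3103 ≈ 0.965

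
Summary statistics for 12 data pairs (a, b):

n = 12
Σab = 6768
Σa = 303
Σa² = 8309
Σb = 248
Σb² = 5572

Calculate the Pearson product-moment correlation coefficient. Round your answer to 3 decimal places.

r = (nΣab − ΣaΣb) / √[(nΣa² − (Σa)²)(nΣb² − (Σb)²)]
Numerator: 12×6768 − 303×248 = 6072
Denominator: √[(99708 − 91809)(66864 − 61504)] = √[7899 × 5360] = 6506.8149
r = 6072 / 6506.8149 ≈ 0.933

0.933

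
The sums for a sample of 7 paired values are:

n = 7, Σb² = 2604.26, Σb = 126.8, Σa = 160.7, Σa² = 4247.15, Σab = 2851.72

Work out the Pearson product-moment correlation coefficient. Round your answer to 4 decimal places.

r = (nΣab − ΣaΣb) / √[(nΣa² − (Σa)²)(nΣb² − (Σb)²)]
Numerator: 7×2851.72 − 160.7×126.8 = -414.72
Denominator: √[(29730.05 − 25824.49)(18229.82 − 16078.24)] = √[3905.56 × 2151.58] = 2898.8144
r = -414.72 / 2898.8144 ≈ -0.1431

-0.1431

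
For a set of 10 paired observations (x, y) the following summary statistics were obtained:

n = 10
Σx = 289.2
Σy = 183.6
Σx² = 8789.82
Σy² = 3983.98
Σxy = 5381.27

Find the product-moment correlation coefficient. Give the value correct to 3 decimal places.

r = (nΣxy − ΣxΣy) / √[(nΣx² − (Σx)²)(nΣy² − (Σy)²)]
Numerator: 10×5381.27 − 289.2×183.6 = 715.58
Denominator: √[(87898.2 − 83636.64)(39839.8 − 33708.96)] = √[4261.56 × 6130.84] = 5111.4521
r = 715.58 / 5111.4521 ≈ 0.140

0.140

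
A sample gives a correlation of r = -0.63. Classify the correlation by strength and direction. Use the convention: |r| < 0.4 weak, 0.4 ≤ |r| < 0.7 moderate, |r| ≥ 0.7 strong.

r = -0.63 < 0 so the relationship is negative.
|r| = 0.63, which falls in the moderate range.

moderate negative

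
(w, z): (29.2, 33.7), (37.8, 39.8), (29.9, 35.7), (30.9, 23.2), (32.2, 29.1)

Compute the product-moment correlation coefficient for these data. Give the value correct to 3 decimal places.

0.477

n = 5, Σw = 160, Σz = 161.5, Σw² = 5167.14, Σz² = 5379.27, Σwz = 5209.81
nΣwz − ΣwΣz = 26049.05 − 25840 = 209.05
nΣw² − (Σw)² = 25835.7 − 25600 = 235.7; nΣz² − (Σz)² = 26896.35 − 26082.25 = 814.1
r = 209.05 / √(235.7 × 814.1) = 209.05 / 438.0449 ≈ 0.477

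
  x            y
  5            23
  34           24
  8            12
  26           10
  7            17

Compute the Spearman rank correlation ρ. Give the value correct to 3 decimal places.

Rank x: 1, 5, 3, 4, 2
Rank y: 4, 5, 2, 1, 3
d = rank(x) − rank(y): -3, 0, 1, 3, -1; Σd² = 20
ρ = 1 − 6Σd² / [n(n²−1)] = 1 − 6×20 / (5×24) = 1 − 120/120 ≈ 0.000

0.000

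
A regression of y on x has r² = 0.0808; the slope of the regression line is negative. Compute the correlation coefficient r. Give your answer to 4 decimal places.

-0.2843

|r| = √0.0808 = 0.2843
The association is negative, so r = −0.2843.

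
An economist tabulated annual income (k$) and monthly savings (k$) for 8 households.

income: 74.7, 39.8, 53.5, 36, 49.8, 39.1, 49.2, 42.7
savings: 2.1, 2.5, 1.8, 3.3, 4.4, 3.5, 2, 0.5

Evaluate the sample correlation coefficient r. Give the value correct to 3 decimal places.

-0.189

n = 8, Σx = 384.8, Σy = 20.1, Σx² = 19575.16, Σy² = 60.65, Σxy = 947.19
nΣxy − ΣxΣy = 7577.52 − 7734.48 = -156.96
nΣx² − (Σx)² = 156601.28 − 148071.04 = 8530.24; nΣy² − (Σy)² = 485.2 − 404.01 = 81.19
r = -156.96 / √(8530.24 × 81.19) = -156.96 / 832.2080 ≈ -0.189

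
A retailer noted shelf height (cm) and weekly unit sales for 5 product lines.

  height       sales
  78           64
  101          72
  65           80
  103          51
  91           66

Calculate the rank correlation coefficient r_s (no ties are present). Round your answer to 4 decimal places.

Rank height: 2, 4, 1, 5, 3
Rank sales: 2, 4, 5, 1, 3
d = rank(height) − rank(sales): 0, 0, -4, 4, 0; Σd² = 32
ρ = 1 − 6Σd² / [n(n²−1)] = 1 − 6×32 / (5×24) = 1 − 192/120 ≈ -0.6000

-0.6000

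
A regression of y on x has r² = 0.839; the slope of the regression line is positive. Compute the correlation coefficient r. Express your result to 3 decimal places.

0.916

|r| = √0.839 = 0.916
The association is positive, so r = 0.916.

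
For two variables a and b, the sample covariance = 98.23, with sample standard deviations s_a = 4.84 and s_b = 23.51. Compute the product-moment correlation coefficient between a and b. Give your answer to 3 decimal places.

r = Cov(a,b) / (s_a · s_b) = 98.23 / (4.84 × 23.51)
  = 98.23 / 113.7884 ≈ 0.863

0.863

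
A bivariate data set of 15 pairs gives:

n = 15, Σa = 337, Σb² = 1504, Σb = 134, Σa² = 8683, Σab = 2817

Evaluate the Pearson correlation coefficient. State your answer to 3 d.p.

r = (nΣab − ΣaΣb) / √[(nΣa² − (Σa)²)(nΣb² − (Σb)²)]
Numerator: 15×2817 − 337×134 = -2903
Denominator: √[(130245 − 113569)(22560 − 17956)] = √[16676 × 4604] = 8762.2089
r = -2903 / 8762.2089 ≈ -0.331

-0.331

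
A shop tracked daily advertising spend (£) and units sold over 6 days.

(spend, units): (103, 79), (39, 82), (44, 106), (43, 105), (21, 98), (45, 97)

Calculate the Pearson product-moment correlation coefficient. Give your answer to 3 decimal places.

-0.589

n = 6, Σx = 295, Σy = 567, Σx² = 18381, Σy² = 54239, Σxy = 26937
nΣxy − ΣxΣy = 161622 − 167265 = -5643
nΣx² − (Σx)² = 110286 − 87025 = 23261; nΣy² − (Σy)² = 325434 − 321489 = 3945
r = -5643 / √(23261 × 3945) = -5643 / 9579.3865 ≈ -0.589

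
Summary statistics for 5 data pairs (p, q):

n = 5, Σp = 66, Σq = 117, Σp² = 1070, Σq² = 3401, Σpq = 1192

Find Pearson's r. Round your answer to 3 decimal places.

-0.971

r = (nΣpq − ΣpΣq) / √[(nΣp² − (Σp)²)(nΣq² − (Σq)²)]
Numerator: 5×1192 − 66×117 = -1762
Denominator: √[(5350 − 4356)(17005 − 13689)] = √[994 × 3316] = 1815.5176
r = -1762 / 1815.5176 ≈ -0.971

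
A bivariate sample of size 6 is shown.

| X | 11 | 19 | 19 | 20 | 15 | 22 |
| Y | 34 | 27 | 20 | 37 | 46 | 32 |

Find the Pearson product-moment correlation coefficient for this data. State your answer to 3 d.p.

n = 6, ΣX = 106, ΣY = 196, ΣX² = 1952, ΣY² = 6794, ΣXY = 3401
nΣXY − ΣXΣY = 20406 − 20776 = -370
nΣX² − (ΣX)² = 11712 − 11236 = 476; nΣY² − (ΣY)² = 40764 − 38416 = 2348
r = -370 / √(476 × 2348) = -370 / 1057.1887 ≈ -0.350

-0.350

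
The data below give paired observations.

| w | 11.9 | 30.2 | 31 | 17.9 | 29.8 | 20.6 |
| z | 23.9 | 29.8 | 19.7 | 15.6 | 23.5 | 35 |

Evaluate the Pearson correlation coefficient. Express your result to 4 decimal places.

0.0707

n = 6, Σw = 141.4, Σz = 147.5, Σw² = 3647.46, Σz² = 3867.95, Σwz = 3495.61
nΣwz − ΣwΣz = 20973.66 − 20856.5 = 117.16
nΣw² − (Σw)² = 21884.76 − 19993.96 = 1890.8; nΣz² − (Σz)² = 23207.7 − 21756.25 = 1451.45
r = 117.16 / √(1890.8 × 1451.45) = 117.16 / 1656.6236 ≈ 0.0707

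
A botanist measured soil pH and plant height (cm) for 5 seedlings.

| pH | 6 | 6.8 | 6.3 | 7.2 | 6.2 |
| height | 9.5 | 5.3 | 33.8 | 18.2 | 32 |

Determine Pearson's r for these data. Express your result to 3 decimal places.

-0.269

n = 5, Σx = 32.5, Σy = 98.8, Σx² = 212.21, Σy² = 2616.02, Σxy = 635.42
nΣxy − ΣxΣy = 3177.1 − 3211 = -33.9
nΣx² − (Σx)² = 1061.05 − 1056.25 = 4.8; nΣy² − (Σy)² = 13080.1 − 9761.44 = 3318.66
r = -33.9 / √(4.8 × 3318.66) = -33.9 / 126.2124 ≈ -0.269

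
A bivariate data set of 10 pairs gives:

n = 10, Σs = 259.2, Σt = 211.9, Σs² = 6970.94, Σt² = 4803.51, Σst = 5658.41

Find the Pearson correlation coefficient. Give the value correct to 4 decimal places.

r = (nΣst − ΣsΣt) / √[(nΣs² − (Σs)²)(nΣt² − (Σt)²)]
Numerator: 10×5658.41 − 259.2×211.9 = 1659.62
Denominator: √[(69709.4 − 67184.64)(48035.1 − 44901.61)] = √[2524.76 × 3133.49] = 2812.7051
r = 1659.62 / 2812.7051 ≈ 0.5900

0.5900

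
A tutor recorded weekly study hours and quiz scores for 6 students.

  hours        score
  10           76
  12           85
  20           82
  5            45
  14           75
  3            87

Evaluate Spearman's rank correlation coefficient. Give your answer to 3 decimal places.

Rank hours: 3, 4, 6, 2, 5, 1
Rank score: 3, 5, 4, 1, 2, 6
d = rank(hours) − rank(score): 0, -1, 2, 1, 3, -5; Σd² = 40
ρ = 1 − 6Σd² / [n(n²−1)] = 1 − 6×40 / (6×35) = 1 − 240/210 ≈ -0.143

-0.143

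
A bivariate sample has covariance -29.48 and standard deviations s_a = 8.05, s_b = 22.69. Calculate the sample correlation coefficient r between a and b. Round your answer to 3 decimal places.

r = Cov(a,b) / (s_a · s_b) = -29.48 / (8.05 × 22.69)
  = -29.48 / 182.6545 ≈ -0.161

-0.161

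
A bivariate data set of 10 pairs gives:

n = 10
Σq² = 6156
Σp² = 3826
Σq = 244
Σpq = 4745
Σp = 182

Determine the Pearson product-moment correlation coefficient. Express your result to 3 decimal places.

r = (nΣpq − ΣpΣq) / √[(nΣp² − (Σp)²)(nΣq² − (Σq)²)]
Numerator: 10×4745 − 182×244 = 3042
Denominator: √[(38260 − 33124)(61560 − 59536)] = √[5136 × 2024] = 3224.1687
r = 3042 / 3224.1687 ≈ 0.943

0.943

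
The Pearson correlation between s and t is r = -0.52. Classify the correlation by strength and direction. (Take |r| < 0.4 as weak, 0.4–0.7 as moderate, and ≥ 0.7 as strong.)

moderate negative

r = -0.52 < 0 so the relationship is negative.
|r| = 0.52, which falls in the moderate range.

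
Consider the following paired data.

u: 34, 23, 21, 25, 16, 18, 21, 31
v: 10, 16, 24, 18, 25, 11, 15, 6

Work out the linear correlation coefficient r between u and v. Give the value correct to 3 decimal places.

-0.667

n = 8, Σu = 189, Σv = 125, Σu² = 4733, Σv² = 2263, Σuv = 2761
nΣuv − ΣuΣv = 22088 − 23625 = -1537
nΣu² − (Σu)² = 37864 − 35721 = 2143; nΣv² − (Σv)² = 18104 − 15625 = 2479
r = -1537 / √(2143 × 2479) = -1537 / 2304.8855 ≈ -0.667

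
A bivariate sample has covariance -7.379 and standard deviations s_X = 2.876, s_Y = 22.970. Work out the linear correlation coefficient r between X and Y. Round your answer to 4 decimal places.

-0.1117

r = Cov(X,Y) / (s_X · s_Y) = -7.379 / (2.876 × 22.970)
  = -7.379 / 66.0617 ≈ -0.1117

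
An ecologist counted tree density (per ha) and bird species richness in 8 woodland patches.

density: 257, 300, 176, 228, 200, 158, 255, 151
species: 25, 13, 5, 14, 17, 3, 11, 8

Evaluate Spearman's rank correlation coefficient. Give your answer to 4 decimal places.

0.6429

Rank density: 7, 8, 3, 5, 4, 2, 6, 1
Rank species: 8, 5, 2, 6, 7, 1, 4, 3
d = rank(density) − rank(species): -1, 3, 1, -1, -3, 1, 2, -2; Σd² = 30
ρ = 1 − 6Σd² / [n(n²−1)] = 1 − 6×30 / (8×63) = 1 − 180/504 ≈ 0.6429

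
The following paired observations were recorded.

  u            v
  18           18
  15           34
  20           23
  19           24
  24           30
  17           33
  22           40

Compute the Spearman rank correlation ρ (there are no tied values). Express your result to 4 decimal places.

-0.0357

Rank u: 3, 1, 5, 4, 7, 2, 6
Rank v: 1, 6, 2, 3, 4, 5, 7
d = rank(u) − rank(v): 2, -5, 3, 1, 3, -3, -1; Σd² = 58
ρ = 1 − 6Σd² / [n(n²−1)] = 1 − 6×58 / (7×48) = 1 − 348/336 ≈ -0.0357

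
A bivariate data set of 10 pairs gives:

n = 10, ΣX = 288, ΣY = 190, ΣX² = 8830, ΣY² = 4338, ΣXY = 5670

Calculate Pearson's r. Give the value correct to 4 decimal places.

r = (nΣXY − ΣXΣY) / √[(nΣX² − (ΣX)²)(nΣY² − (ΣY)²)]
Numerator: 10×5670 − 288×190 = 1980
Denominator: √[(88300 − 82944)(43380 − 36100)] = √[5356 × 7280] = 6244.3318
r = 1980 / 6244.3318 ≈ 0.3171

0.3171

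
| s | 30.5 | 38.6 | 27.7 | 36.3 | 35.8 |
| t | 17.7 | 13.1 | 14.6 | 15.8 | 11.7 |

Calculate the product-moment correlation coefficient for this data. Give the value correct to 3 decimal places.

-0.481

n = 5, Σs = 168.9, Σt = 72.9, Σs² = 5786.83, Σt² = 1084.59, Σst = 2442.33
nΣst − ΣsΣt = 12211.65 − 12312.81 = -101.16
nΣs² − (Σs)² = 28934.15 − 28527.21 = 406.94; nΣt² − (Σt)² = 5422.95 − 5314.41 = 108.54
r = -101.16 / √(406.94 × 108.54) = -101.16 / 210.1649 ≈ -0.481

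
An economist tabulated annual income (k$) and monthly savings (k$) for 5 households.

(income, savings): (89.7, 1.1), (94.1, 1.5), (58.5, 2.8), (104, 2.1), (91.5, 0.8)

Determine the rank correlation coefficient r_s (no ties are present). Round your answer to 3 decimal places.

Rank income: 2, 4, 1, 5, 3
Rank savings: 2, 3, 5, 4, 1
d = rank(income) − rank(savings): 0, 1, -4, 1, 2; Σd² = 22
ρ = 1 − 6Σd² / [n(n²−1)] = 1 − 6×22 / (5×24) = 1 − 132/120 ≈ -0.100

-0.100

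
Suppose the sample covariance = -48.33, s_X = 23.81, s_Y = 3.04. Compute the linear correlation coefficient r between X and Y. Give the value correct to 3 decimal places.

-0.668

r = Cov(X,Y) / (s_X · s_Y) = -48.33 / (23.81 × 3.04)
  = -48.33 / 72.3824 ≈ -0.668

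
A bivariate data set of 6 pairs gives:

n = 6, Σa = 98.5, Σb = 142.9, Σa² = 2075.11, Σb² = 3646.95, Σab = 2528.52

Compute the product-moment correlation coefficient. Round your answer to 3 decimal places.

r = (nΣab − ΣaΣb) / √[(nΣa² − (Σa)²)(nΣb² − (Σb)²)]
Numerator: 6×2528.52 − 98.5×142.9 = 1095.47
Denominator: √[(12450.66 − 9702.25)(21881.7 − 20420.41)] = √[2748.41 × 1461.29] = 2004.0519
r = 1095.47 / 2004.0519 ≈ 0.547

0.547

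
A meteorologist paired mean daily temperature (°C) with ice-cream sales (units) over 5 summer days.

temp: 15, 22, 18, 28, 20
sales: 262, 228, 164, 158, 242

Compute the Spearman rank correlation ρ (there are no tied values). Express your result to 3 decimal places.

-0.700

Rank temp: 1, 4, 2, 5, 3
Rank sales: 5, 3, 2, 1, 4
d = rank(temp) − rank(sales): -4, 1, 0, 4, -1; Σd² = 34
ρ = 1 − 6Σd² / [n(n²−1)] = 1 − 6×34 / (5×24) = 1 − 204/120 ≈ -0.700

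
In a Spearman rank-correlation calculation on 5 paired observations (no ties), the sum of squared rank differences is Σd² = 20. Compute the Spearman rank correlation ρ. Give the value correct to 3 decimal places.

ρ = 1 − 6Σd² / [n(n²−1)] = 1 − 6×20 / (5×24)
  = 1 − 120/120 = 1 − 1.0000 ≈ 0.000

0.000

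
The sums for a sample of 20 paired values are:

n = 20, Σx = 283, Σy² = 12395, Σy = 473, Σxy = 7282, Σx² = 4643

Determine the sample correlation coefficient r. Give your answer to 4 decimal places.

r = (nΣxy − ΣxΣy) / √[(nΣx² − (Σx)²)(nΣy² − (Σy)²)]
Numerator: 20×7282 − 283×473 = 11781
Denominator: √[(92860 − 80089)(247900 − 223729)] = √[12771 × 24171] = 17569.5145
r = 11781 / 17569.5145 ≈ 0.6705

0.6705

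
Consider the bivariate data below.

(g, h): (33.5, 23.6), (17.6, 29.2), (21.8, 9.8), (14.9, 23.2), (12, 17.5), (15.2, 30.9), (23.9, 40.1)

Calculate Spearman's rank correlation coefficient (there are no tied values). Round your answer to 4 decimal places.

0.3214

Rank g: 7, 4, 5, 2, 1, 3, 6
Rank h: 4, 5, 1, 3, 2, 6, 7
d = rank(g) − rank(h): 3, -1, 4, -1, -1, -3, -1; Σd² = 38
ρ = 1 − 6Σd² / [n(n²−1)] = 1 − 6×38 / (7×48) = 1 − 228/336 ≈ 0.3214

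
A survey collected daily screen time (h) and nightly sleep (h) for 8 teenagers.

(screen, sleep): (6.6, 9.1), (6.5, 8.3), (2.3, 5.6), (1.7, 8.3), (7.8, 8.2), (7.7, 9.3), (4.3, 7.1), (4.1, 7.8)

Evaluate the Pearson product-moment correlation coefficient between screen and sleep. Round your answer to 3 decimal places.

n = 8, Σx = 41, Σy = 63.7, Σx² = 249.42, Σy² = 516.93, Σxy = 339.08
nΣxy − ΣxΣy = 2712.64 − 2611.7 = 100.94
nΣx² − (Σx)² = 1995.36 − 1681 = 314.36; nΣy² − (Σy)² = 4135.44 − 4057.69 = 77.75
r = 100.94 / √(314.36 × 77.75) = 100.94 / 156.3377 ≈ 0.646

0.646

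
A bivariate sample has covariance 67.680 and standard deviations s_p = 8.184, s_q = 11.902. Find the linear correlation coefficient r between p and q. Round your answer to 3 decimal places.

r = Cov(p,q) / (s_p · s_q) = 67.680 / (8.184 × 11.902)
  = 67.680 / 97.4060 ≈ 0.695

0.695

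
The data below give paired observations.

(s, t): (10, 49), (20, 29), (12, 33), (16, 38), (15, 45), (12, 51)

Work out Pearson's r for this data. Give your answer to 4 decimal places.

n = 6, Σs = 85, Σt = 245, Σs² = 1269, Σt² = 10401, Σst = 3361
nΣst − ΣsΣt = 20166 − 20825 = -659
nΣs² − (Σs)² = 7614 − 7225 = 389; nΣt² − (Σt)² = 62406 − 60025 = 2381
r = -659 / √(389 × 2381) = -659 / 962.3975 ≈ -0.6847

-0.6847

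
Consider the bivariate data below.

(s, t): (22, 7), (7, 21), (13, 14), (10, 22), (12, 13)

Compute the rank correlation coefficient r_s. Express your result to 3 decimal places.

Rank s: 5, 1, 4, 2, 3
Rank t: 1, 4, 3, 5, 2
d = rank(s) − rank(t): 4, -3, 1, -3, 1; Σd² = 36
ρ = 1 − 6Σd² / [n(n²−1)] = 1 − 6×36 / (5×24) = 1 − 216/120 ≈ -0.800

-0.800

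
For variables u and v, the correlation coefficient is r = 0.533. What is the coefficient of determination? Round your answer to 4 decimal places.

r² = (0.533)² = 0.2841

0.2841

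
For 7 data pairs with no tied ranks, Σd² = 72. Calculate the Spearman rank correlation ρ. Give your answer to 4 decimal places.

ρ = 1 − 6Σd² / [n(n²−1)] = 1 − 6×72 / (7×48)
  = 1 − 432/336 = 1 − 1.28571 ≈ -0.2857

-0.2857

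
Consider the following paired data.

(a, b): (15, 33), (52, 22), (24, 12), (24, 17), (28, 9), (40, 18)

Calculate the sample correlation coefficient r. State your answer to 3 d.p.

-0.140

n = 6, Σa = 183, Σb = 111, Σa² = 6465, Σb² = 2411, Σab = 3307
nΣab − ΣaΣb = 19842 − 20313 = -471
nΣa² − (Σa)² = 38790 − 33489 = 5301; nΣb² − (Σb)² = 14466 − 12321 = 2145
r = -471 / √(5301 × 2145) = -471 / 3372.0387 ≈ -0.140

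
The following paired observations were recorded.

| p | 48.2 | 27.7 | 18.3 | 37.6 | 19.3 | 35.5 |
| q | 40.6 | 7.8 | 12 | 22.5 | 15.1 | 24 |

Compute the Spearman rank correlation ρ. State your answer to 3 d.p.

Rank p: 6, 3, 1, 5, 2, 4
Rank q: 6, 1, 2, 4, 3, 5
d = rank(p) − rank(q): 0, 2, -1, 1, -1, -1; Σd² = 8
ρ = 1 − 6Σd² / [n(n²−1)] = 1 − 6×8 / (6×35) = 1 − 48/210 ≈ 0.771

0.771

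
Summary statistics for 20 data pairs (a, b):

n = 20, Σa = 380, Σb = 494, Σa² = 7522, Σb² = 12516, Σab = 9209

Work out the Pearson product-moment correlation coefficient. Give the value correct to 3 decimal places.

r = (nΣab − ΣaΣb) / √[(nΣa² − (Σa)²)(nΣb² − (Σb)²)]
Numerator: 20×9209 − 380×494 = -3540
Denominator: √[(150440 − 144400)(250320 − 244036)] = √[6040 × 6284] = 6160.7922
r = -3540 / 6160.7922 ≈ -0.575

-0.575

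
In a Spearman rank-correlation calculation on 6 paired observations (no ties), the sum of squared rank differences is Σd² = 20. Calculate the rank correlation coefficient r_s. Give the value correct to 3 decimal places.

ρ = 1 − 6Σd² / [n(n²−1)] = 1 − 6×20 / (6×35)
  = 1 − 120/210 = 1 − 0.5714 ≈ 0.429

0.429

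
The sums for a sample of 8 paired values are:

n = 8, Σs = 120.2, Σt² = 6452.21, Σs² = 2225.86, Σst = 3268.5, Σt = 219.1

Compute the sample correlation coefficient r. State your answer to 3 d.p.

-0.054

r = (nΣst − ΣsΣt) / √[(nΣs² − (Σs)²)(nΣt² − (Σt)²)]
Numerator: 8×3268.5 − 120.2×219.1 = -187.82
Denominator: √[(17806.88 − 14448.04)(51617.68 − 48004.81)] = √[3358.84 × 3612.87] = 3483.5402
r = -187.82 / 3483.5402 ≈ -0.054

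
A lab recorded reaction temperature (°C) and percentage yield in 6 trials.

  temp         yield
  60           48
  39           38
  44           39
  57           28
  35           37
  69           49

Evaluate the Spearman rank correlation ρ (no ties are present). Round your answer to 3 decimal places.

Rank temp: 5, 2, 3, 4, 1, 6
Rank yield: 5, 3, 4, 1, 2, 6
d = rank(temp) − rank(yield): 0, -1, -1, 3, -1, 0; Σd² = 12
ρ = 1 − 6Σd² / [n(n²−1)] = 1 − 6×12 / (6×35) = 1 − 72/210 ≈ 0.657

0.657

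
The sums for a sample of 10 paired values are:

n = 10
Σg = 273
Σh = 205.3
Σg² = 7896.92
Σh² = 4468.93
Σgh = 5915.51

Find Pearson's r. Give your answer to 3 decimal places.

0.925

r = (nΣgh − ΣgΣh) / √[(nΣg² − (Σg)²)(nΣh² − (Σh)²)]
Numerator: 10×5915.51 − 273×205.3 = 3108.2
Denominator: √[(78969.2 − 74529)(44689.3 − 42148.09)] = √[4440.2 × 2541.21] = 3359.0893
r = 3108.2 / 3359.0893 ≈ 0.925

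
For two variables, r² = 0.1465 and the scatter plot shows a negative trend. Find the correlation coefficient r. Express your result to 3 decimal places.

-0.383

|r| = √0.1465 = 0.383
The association is negative, so r = −0.383.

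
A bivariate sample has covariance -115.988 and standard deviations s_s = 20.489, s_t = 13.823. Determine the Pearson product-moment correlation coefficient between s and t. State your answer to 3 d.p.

-0.410

r = Cov(s,t) / (s_s · s_t) = -115.988 / (20.489 × 13.823)
  = -115.988 / 283.2194 ≈ -0.410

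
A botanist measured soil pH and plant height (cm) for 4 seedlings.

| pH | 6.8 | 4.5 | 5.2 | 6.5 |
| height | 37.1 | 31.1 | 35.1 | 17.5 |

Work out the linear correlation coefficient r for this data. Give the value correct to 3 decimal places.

-0.212

n = 4, Σx = 23, Σy = 120.8, Σx² = 135.78, Σy² = 3881.88, Σxy = 688.5
nΣxy − ΣxΣy = 2754 − 2778.4 = -24.4
nΣx² − (Σx)² = 543.12 − 529 = 14.12; nΣy² − (Σy)² = 15527.52 − 14592.64 = 934.88
r = -24.4 / √(14.12 × 934.88) = -24.4 / 114.8935 ≈ -0.212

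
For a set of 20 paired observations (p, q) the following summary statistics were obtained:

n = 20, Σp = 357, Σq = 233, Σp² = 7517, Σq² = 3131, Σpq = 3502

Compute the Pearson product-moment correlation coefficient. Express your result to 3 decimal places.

r = (nΣpq − ΣpΣq) / √[(nΣp² − (Σp)²)(nΣq² − (Σq)²)]
Numerator: 20×3502 − 357×233 = -13141
Denominator: √[(150340 − 127449)(62620 − 54289)] = √[22891 × 8331] = 13809.5953
r = -13141 / 13809.5953 ≈ -0.952

-0.952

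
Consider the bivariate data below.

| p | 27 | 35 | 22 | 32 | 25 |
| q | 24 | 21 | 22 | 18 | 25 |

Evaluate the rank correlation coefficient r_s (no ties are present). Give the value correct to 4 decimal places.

Rank p: 3, 5, 1, 4, 2
Rank q: 4, 2, 3, 1, 5
d = rank(p) − rank(q): -1, 3, -2, 3, -3; Σd² = 32
ρ = 1 − 6Σd² / [n(n²−1)] = 1 − 6×32 / (5×24) = 1 − 192/120 ≈ -0.6000

-0.6000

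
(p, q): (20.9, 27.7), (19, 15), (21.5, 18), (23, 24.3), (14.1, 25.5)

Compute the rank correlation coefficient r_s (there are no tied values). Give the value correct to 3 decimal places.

Rank p: 3, 2, 4, 5, 1
Rank q: 5, 1, 2, 3, 4
d = rank(p) − rank(q): -2, 1, 2, 2, -3; Σd² = 22
ρ = 1 − 6Σd² / [n(n²−1)] = 1 − 6×22 / (5×24) = 1 − 132/120 ≈ -0.100

-0.100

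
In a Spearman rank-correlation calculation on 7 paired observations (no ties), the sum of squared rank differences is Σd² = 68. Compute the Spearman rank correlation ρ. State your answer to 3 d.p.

ρ = 1 − 6Σd² / [n(n²−1)] = 1 − 6×68 / (7×48)
  = 1 − 408/336 = 1 − 1.2143 ≈ -0.214

-0.214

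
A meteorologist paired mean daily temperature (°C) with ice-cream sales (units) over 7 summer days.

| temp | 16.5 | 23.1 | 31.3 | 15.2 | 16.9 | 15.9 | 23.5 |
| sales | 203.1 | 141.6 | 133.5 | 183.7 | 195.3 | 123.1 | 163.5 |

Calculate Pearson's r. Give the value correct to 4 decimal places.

n = 7, Σx = 142.4, Σy = 1143.8, Σx² = 3107.26, Σy² = 192896.06, Σxy = 22693.01
nΣxy − ΣxΣy = 158851.07 − 162877.12 = -4026.05
nΣx² − (Σx)² = 21750.82 − 20277.76 = 1473.06; nΣy² − (Σy)² = 1350272.42 − 1308278.44 = 41993.98
r = -4026.05 / √(1473.06 × 41993.98) = -4026.05 / 7865.0907 ≈ -0.5119

-0.5119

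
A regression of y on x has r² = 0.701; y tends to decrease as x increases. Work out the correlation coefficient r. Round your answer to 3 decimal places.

-0.837

|r| = √0.701 = 0.837
The association is negative, so r = −0.837.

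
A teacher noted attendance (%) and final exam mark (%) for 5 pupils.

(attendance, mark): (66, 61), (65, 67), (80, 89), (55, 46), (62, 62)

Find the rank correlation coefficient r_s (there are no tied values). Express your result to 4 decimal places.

0.7000

Rank attendance: 4, 3, 5, 1, 2
Rank mark: 2, 4, 5, 1, 3
d = rank(attendance) − rank(mark): 2, -1, 0, 0, -1; Σd² = 6
ρ = 1 − 6Σd² / [n(n²−1)] = 1 − 6×6 / (5×24) = 1 − 36/120 ≈ 0.7000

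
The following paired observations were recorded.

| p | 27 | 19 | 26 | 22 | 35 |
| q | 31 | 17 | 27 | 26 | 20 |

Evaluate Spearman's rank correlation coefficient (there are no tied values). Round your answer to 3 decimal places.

0.400

Rank p: 4, 1, 3, 2, 5
Rank q: 5, 1, 4, 3, 2
d = rank(p) − rank(q): -1, 0, -1, -1, 3; Σd² = 12
ρ = 1 − 6Σd² / [n(n²−1)] = 1 − 6×12 / (5×24) = 1 − 72/120 ≈ 0.400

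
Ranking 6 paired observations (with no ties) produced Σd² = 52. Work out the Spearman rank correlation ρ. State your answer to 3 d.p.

-0.486

ρ = 1 − 6Σd² / [n(n²−1)] = 1 − 6×52 / (6×35)
  = 1 − 312/210 = 1 − 1.4857 ≈ -0.486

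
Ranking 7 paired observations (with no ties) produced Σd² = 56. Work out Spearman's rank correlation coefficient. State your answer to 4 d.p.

ρ = 1 − 6Σd² / [n(n²−1)] = 1 − 6×56 / (7×48)
  = 1 − 336/336 = 1 − 1.00000 ≈ 0.0000

0.0000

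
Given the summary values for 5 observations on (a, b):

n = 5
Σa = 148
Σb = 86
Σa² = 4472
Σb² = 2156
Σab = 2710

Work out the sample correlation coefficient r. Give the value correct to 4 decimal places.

0.6617

r = (nΣab − ΣaΣb) / √[(nΣa² − (Σa)²)(nΣb² − (Σb)²)]
Numerator: 5×2710 − 148×86 = 822
Denominator: √[(22360 − 21904)(10780 − 7396)] = √[456 × 3384] = 1242.2174
r = 822 / 1242.2174 ≈ 0.6617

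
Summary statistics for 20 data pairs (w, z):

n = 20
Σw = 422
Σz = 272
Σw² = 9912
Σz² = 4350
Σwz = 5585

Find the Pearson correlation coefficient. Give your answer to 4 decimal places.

-0.1904

r = (nΣwz − ΣwΣz) / √[(nΣw² − (Σw)²)(nΣz² − (Σz)²)]
Numerator: 20×5585 − 422×272 = -3084
Denominator: √[(198240 − 178084)(87000 − 73984)] = √[20156 × 13016] = 16197.2373
r = -3084 / 16197.2373 ≈ -0.1904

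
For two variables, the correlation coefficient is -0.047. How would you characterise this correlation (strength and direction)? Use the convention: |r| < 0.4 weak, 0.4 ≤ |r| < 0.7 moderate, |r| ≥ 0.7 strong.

r = -0.047 < 0 so the relationship is negative.
|r| = 0.047, which falls in the weak range.

weak negative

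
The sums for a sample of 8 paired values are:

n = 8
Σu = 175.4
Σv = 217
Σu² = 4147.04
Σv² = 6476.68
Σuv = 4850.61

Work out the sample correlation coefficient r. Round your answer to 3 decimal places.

0.220

r = (nΣuv − ΣuΣv) / √[(nΣu² − (Σu)²)(nΣv² − (Σv)²)]
Numerator: 8×4850.61 − 175.4×217 = 743.08
Denominator: √[(33176.32 − 30765.16)(51813.44 − 47089)] = √[2411.16 × 4724.44] = 3375.1120
r = 743.08 / 3375.1120 ≈ 0.220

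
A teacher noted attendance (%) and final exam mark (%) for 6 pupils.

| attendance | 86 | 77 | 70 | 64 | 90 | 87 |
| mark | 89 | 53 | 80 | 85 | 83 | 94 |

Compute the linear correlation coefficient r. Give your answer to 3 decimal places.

0.249

n = 6, Σx = 474, Σy = 484, Σx² = 37990, Σy² = 40080, Σxy = 38423
nΣxy − ΣxΣy = 230538 − 229416 = 1122
nΣx² − (Σx)² = 227940 − 224676 = 3264; nΣy² − (Σy)² = 240480 − 234256 = 6224
r = 1122 / √(3264 × 6224) = 1122 / 4507.2315 ≈ 0.249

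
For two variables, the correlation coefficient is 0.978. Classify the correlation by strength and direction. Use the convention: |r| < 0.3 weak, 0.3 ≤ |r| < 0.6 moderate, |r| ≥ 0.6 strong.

strong positive

r = 0.978 > 0 so the relationship is positive.
|r| = 0.978, which falls in the strong range.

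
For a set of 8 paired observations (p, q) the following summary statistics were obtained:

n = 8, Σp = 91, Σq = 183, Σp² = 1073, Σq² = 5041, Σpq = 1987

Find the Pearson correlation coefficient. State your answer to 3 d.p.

r = (nΣpq − ΣpΣq) / √[(nΣp² − (Σp)²)(nΣq² − (Σq)²)]
Numerator: 8×1987 − 91×183 = -757
Denominator: √[(8584 − 8281)(40328 − 33489)] = √[303 × 6839] = 1439.5197
r = -757 / 1439.5197 ≈ -0.526

-0.526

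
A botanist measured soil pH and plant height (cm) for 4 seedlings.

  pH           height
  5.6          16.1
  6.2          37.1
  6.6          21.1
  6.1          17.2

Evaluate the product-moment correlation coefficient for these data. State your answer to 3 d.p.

n = 4, Σx = 24.5, Σy = 91.5, Σx² = 150.57, Σy² = 2376.67, Σxy = 564.36
nΣxy − ΣxΣy = 2257.44 − 2241.75 = 15.69
nΣx² − (Σx)² = 602.28 − 600.25 = 2.03; nΣy² − (Σy)² = 9506.68 − 8372.25 = 1134.43
r = 15.69 / √(2.03 × 1134.43) = 15.69 / 47.9885 ≈ 0.327

0.327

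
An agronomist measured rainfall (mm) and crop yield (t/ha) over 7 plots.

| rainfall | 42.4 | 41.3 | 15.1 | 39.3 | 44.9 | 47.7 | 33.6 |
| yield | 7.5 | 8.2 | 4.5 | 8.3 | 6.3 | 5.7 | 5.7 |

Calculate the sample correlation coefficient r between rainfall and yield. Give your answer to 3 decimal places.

0.559

n = 7, Σx = 264.3, Σy = 46.2, Σx² = 10696.21, Σy² = 317.3, Σxy = 1797.08
nΣxy − ΣxΣy = 12579.56 − 12210.66 = 368.9
nΣx² − (Σx)² = 74873.47 − 69854.49 = 5018.98; nΣy² − (Σy)² = 2221.1 − 2134.44 = 86.66
r = 368.9 / √(5018.98 × 86.66) = 368.9 / 659.5035 ≈ 0.559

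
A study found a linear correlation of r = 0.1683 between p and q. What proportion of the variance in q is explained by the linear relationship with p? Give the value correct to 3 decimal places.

r² = (0.1683)² = 0.028

0.028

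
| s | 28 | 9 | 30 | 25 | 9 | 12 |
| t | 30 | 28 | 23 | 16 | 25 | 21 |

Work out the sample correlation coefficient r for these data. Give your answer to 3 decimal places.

-0.137

n = 6, Σs = 113, Σt = 143, Σs² = 2615, Σt² = 3535, Σst = 2659
nΣst − ΣsΣt = 15954 − 16159 = -205
nΣs² − (Σs)² = 15690 − 12769 = 2921; nΣt² − (Σt)² = 21210 − 20449 = 761
r = -205 / √(2921 × 761) = -205 / 1490.9329 ≈ -0.137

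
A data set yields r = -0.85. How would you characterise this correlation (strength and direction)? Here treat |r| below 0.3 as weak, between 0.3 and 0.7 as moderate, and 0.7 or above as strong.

strong negative

r = -0.85 < 0 so the relationship is negative.
|r| = 0.85, which falls in the strong range.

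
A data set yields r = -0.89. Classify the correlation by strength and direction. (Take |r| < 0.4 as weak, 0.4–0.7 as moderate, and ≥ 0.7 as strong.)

r = -0.89 < 0 so the relationship is negative.
|r| = 0.89, which falls in the strong range.

strong negative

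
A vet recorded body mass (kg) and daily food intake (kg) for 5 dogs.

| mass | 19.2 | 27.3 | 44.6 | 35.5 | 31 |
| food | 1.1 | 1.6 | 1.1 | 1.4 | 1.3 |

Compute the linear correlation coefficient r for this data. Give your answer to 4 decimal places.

n = 5, Σx = 157.6, Σy = 6.5, Σx² = 5324.34, Σy² = 8.63, Σxy = 203.86
nΣxy − ΣxΣy = 1019.3 − 1024.4 = -5.1
nΣx² − (Σx)² = 26621.7 − 24837.76 = 1783.94; nΣy² − (Σy)² = 43.15 − 42.25 = 0.9
r = -5.1 / √(1783.94 × 0.9) = -5.1 / 40.0693 ≈ -0.1273

-0.1273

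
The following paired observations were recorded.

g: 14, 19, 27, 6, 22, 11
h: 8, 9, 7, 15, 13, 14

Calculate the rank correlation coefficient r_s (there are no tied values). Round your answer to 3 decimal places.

Rank g: 3, 4, 6, 1, 5, 2
Rank h: 2, 3, 1, 6, 4, 5
d = rank(g) − rank(h): 1, 1, 5, -5, 1, -3; Σd² = 62
ρ = 1 − 6Σd² / [n(n²−1)] = 1 − 6×62 / (6×35) = 1 − 372/210 ≈ -0.771

-0.771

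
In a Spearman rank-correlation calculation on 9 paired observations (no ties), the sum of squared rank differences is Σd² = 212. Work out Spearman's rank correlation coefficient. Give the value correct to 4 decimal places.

-0.7667

ρ = 1 − 6Σd² / [n(n²−1)] = 1 − 6×212 / (9×80)
  = 1 − 1272/720 = 1 − 1.76667 ≈ -0.7667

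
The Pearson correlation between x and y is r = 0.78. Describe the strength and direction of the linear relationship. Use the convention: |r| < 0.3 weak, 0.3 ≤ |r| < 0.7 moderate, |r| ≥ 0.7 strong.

r = 0.78 > 0 so the relationship is positive.
|r| = 0.78, which falls in the strong range.

strong positive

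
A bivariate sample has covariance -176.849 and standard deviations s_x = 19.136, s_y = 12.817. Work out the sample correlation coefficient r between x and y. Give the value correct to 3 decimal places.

-0.721

r = Cov(x,y) / (s_x · s_y) = -176.849 / (19.136 × 12.817)
  = -176.849 / 245.2661 ≈ -0.721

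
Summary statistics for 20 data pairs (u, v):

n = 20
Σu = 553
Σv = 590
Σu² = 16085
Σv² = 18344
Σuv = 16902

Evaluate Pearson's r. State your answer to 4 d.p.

0.6813

r = (nΣuv − ΣuΣv) / √[(nΣu² − (Σu)²)(nΣv² − (Σv)²)]
Numerator: 20×16902 − 553×590 = 11770
Denominator: √[(321700 − 305809)(366880 − 348100)] = √[15891 × 18780] = 17275.2129
r = 11770 / 17275.2129 ≈ 0.6813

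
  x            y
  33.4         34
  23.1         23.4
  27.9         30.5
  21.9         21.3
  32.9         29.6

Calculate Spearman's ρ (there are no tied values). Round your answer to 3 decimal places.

0.900

Rank x: 5, 2, 3, 1, 4
Rank y: 5, 2, 4, 1, 3
d = rank(x) − rank(y): 0, 0, -1, 0, 1; Σd² = 2
ρ = 1 − 6Σd² / [n(n²−1)] = 1 − 6×2 / (5×24) = 1 − 12/120 ≈ 0.900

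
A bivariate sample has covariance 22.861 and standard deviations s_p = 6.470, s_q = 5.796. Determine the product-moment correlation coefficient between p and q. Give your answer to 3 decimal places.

r = Cov(p,q) / (s_p · s_q) = 22.861 / (6.470 × 5.796)
  = 22.861 / 37.5001 ≈ 0.610

0.610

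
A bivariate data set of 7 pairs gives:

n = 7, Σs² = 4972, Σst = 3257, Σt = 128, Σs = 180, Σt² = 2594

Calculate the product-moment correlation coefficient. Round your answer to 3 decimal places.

-0.117

r = (nΣst − ΣsΣt) / √[(nΣs² − (Σs)²)(nΣt² − (Σt)²)]
Numerator: 7×3257 − 180×128 = -241
Denominator: √[(34804 − 32400)(18158 − 16384)] = √[2404 × 1774] = 2065.1140
r = -241 / 2065.1140 ≈ -0.117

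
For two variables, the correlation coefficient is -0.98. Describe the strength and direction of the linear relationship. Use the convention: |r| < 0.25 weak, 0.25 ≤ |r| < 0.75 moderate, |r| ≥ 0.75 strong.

strong negative

r = -0.98 < 0 so the relationship is negative.
|r| = 0.98, which falls in the strong range.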